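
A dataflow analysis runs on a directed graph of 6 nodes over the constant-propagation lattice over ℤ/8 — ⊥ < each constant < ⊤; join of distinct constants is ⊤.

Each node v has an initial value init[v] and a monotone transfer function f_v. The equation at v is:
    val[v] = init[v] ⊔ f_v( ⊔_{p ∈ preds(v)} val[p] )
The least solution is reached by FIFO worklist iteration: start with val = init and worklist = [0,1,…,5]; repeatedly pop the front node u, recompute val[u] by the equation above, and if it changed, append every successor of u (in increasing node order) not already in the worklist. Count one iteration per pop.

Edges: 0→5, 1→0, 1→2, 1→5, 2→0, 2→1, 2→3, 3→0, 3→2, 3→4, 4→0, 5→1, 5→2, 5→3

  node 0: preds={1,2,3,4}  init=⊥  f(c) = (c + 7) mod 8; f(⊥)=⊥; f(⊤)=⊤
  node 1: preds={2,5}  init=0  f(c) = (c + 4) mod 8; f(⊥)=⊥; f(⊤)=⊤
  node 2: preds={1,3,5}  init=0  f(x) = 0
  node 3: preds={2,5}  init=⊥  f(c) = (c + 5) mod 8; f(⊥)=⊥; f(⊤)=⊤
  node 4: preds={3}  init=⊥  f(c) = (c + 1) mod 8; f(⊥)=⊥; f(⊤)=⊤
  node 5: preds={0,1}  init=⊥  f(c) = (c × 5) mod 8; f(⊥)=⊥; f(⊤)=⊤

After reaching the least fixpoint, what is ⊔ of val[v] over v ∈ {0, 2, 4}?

⊤

Worklist (15 pops):
  #1 pop 0: in=0 → 7 (was ⊥); enqueue []
  #2 pop 1: in=0 → ⊤ (was 0); enqueue [0]
  #3 pop 2: in=⊤ → 0 (no change)
  #4 pop 3: in=0 → 5 (was ⊥); enqueue [2]
  #5 pop 4: in=5 → 6 (was ⊥); enqueue []
  #6 pop 5: in=⊤ → ⊤ (was ⊥); enqueue [1,3]
  #7 pop 0: in=⊤ → ⊤ (was 7); enqueue [5]
  #8 pop 2: in=⊤ → 0 (no change)
  #9 pop 1: in=⊤ → ⊤ (no change)
  #10 pop 3: in=⊤ → ⊤ (was 5); enqueue [0,2,4]
  #11 pop 5: in=⊤ → ⊤ (no change)
  #12 pop 0: in=⊤ → ⊤ (no change)
  #13 pop 2: in=⊤ → 0 (no change)
  #14 pop 4: in=⊤ → ⊤ (was 6); enqueue [0]
  #15 pop 0: in=⊤ → ⊤ (no change)

Fixpoint:
  val[0] = ⊤
  val[1] = ⊤
  val[2] = 0
  val[3] = ⊤
  val[4] = ⊤
  val[5] = ⊤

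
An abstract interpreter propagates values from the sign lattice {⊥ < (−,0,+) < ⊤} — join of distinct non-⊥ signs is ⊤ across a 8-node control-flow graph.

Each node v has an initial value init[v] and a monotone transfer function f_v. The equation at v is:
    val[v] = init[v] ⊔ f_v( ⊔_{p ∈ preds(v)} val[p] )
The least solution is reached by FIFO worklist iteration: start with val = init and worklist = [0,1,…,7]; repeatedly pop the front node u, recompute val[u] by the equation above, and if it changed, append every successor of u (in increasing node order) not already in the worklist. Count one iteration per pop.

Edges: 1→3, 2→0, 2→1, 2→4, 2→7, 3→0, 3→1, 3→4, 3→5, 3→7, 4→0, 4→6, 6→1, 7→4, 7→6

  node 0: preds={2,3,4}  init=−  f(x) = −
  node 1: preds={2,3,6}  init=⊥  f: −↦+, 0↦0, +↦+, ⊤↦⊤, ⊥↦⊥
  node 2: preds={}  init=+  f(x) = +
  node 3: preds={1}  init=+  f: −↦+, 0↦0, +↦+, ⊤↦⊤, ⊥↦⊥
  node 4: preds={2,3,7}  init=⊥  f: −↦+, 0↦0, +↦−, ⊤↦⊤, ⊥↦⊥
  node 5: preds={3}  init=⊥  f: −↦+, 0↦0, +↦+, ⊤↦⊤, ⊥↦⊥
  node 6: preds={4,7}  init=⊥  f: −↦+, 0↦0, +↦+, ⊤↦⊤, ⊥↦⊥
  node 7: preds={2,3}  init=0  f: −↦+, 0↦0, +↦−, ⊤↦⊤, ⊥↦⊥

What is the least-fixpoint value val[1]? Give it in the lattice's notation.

Iteration log — 18 steps:
  step 1. node 0  ⊔preds=+  new=−  stable
  step 2. node 1  ⊔preds=+  new=+  old=⊥  +wl: 
  step 3. node 2  ⊔preds=⊥  new=+  stable
  step 4. node 3  ⊔preds=+  new=+  stable
  step 5. node 4  ⊔preds=⊤  new=⊤  old=⊥  +wl: 0
  step 6. node 5  ⊔preds=+  new=+  old=⊥  +wl: 
  step 7. node 6  ⊔preds=⊤  new=⊤  old=⊥  +wl: 1
  step 8. node 7  ⊔preds=+  new=⊤  old=0  +wl: 4,6
  step 9. node 0  ⊔preds=⊤  new=−  stable
  step 10. node 1  ⊔preds=⊤  new=⊤  old=+  +wl: 3
  step 11. node 4  ⊔preds=⊤  new=⊤  stable
  step 12. node 6  ⊔preds=⊤  new=⊤  stable
  step 13. node 3  ⊔preds=⊤  new=⊤  old=+  +wl: 0,1,4,5,7
  step 14. node 0  ⊔preds=⊤  new=−  stable
  step 15. node 1  ⊔preds=⊤  new=⊤  stable
  step 16. node 4  ⊔preds=⊤  new=⊤  stable
  step 17. node 5  ⊔preds=⊤  new=⊤  old=+  +wl: 
  step 18. node 7  ⊔preds=⊤  new=⊤  stable

Least fixpoint reached:
  node 0: −
  node 1: ⊤
  node 2: +
  node 3: ⊤
  node 4: ⊤
  node 5: ⊤
  node 6: ⊤
  node 7: ⊤

⊤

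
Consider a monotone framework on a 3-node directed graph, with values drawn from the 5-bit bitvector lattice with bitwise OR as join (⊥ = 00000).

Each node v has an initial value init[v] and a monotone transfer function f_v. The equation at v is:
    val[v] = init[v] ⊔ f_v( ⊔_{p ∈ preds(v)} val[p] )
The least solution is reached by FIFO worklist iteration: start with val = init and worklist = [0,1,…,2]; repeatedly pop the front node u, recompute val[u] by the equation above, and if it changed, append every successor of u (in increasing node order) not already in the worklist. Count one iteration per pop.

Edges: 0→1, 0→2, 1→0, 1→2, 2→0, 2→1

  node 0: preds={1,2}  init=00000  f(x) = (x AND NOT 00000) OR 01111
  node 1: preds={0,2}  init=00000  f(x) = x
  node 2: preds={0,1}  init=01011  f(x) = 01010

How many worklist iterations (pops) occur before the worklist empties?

Worklist (4 pops):
  #1 pop 0: in=01011 → 01111 (was 00000); enqueue []
  #2 pop 1: in=01111 → 01111 (was 00000); enqueue [0]
  #3 pop 2: in=01111 → 01011 (no change)
  #4 pop 0: in=01111 → 01111 (no change)

Fixpoint:
  val[0] = 01111
  val[1] = 01111
  val[2] = 01011

4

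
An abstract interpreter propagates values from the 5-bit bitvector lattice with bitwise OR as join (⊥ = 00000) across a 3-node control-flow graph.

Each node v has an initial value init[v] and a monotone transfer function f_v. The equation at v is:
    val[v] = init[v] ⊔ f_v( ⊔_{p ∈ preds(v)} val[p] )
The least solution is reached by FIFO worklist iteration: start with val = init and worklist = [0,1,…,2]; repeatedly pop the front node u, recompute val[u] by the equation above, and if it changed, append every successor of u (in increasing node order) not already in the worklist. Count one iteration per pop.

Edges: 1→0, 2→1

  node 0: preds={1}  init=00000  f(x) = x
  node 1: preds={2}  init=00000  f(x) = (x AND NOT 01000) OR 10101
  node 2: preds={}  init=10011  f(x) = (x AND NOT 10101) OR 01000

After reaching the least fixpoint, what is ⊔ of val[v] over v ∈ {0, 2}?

11111

Iteration log — 5 steps:
  step 1. node 0  ⊔preds=00000  new=00000  stable
  step 2. node 1  ⊔preds=10011  new=10111  old=00000  +wl: 0
  step 3. node 2  ⊔preds=00000  new=11011  old=10011  +wl: 1
  step 4. node 0  ⊔preds=10111  new=10111  old=00000  +wl: 
  step 5. node 1  ⊔preds=11011  new=10111  stable

Least fixpoint reached:
  node 0: 10111
  node 1: 10111
  node 2: 11011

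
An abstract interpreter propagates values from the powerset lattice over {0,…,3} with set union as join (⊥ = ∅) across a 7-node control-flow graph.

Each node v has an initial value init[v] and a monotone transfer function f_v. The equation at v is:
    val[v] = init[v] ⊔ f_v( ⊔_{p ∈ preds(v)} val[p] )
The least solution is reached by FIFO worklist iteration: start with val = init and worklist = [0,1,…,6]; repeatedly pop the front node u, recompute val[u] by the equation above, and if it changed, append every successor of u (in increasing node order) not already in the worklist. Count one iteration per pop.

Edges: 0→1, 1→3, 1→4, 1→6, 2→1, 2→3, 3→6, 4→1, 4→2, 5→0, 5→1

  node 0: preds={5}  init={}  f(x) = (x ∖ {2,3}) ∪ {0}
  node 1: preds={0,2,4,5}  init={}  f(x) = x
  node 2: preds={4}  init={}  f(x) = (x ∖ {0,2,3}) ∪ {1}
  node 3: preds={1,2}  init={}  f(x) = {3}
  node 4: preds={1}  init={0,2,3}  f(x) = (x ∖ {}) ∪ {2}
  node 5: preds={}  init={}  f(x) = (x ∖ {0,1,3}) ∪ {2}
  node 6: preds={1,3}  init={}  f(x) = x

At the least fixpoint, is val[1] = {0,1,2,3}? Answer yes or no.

Trace (14 dequeues):
  [1] u=0 | in {} | out {0} | prev {} | push {}
  [2] u=1 | in {0,2,3} | out {0,2,3} | prev {} | push {}
  [3] u=2 | in {0,2,3} | out {1} | prev {} | push {1}
  [4] u=3 | in {0,1,2,3} | out {3} | prev {} | push {}
  [5] u=4 | in {0,2,3} | out {0,2,3} | ==
  [6] u=5 | in {} | out {2} | prev {} | push {0}
  [7] u=6 | in {0,2,3} | out {0,2,3} | prev {} | push {}
  [8] u=1 | in {0,1,2,3} | out {0,1,2,3} | prev {0,2,3} | push {3,4,6}
  [9] u=0 | in {2} | out {0} | ==
  [10] u=3 | in {0,1,2,3} | out {3} | ==
  [11] u=4 | in {0,1,2,3} | out {0,1,2,3} | prev {0,2,3} | push {1,2}
  [12] u=6 | in {0,1,2,3} | out {0,1,2,3} | prev {0,2,3} | push {}
  [13] u=1 | in {0,1,2,3} | out {0,1,2,3} | ==
  [14] u=2 | in {0,1,2,3} | out {1} | ==

Converged values:
  [0] {0}
  [1] {0,1,2,3}
  [2] {1}
  [3] {3}
  [4] {0,1,2,3}
  [5] {2}
  [6] {0,1,2,3}

yes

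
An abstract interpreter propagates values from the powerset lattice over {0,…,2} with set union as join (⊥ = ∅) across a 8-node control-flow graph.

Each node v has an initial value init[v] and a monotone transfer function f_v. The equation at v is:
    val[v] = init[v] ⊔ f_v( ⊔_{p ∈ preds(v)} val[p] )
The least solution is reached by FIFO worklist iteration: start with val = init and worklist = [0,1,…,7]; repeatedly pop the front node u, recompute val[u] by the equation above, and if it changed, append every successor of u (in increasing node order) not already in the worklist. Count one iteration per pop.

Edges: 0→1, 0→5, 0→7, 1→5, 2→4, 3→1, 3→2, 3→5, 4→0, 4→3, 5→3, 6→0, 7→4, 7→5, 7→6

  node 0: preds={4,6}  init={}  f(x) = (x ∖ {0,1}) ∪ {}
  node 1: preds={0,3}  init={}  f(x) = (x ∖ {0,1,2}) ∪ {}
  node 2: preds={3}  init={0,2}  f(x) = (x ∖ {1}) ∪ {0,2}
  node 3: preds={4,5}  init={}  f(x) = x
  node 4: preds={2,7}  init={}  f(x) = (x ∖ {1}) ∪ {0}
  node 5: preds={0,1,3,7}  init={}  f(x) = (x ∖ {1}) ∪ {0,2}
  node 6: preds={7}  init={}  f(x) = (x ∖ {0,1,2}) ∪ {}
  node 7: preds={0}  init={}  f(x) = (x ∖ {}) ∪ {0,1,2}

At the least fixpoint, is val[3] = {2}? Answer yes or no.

Worklist (16 pops):
  #1 pop 0: in={} → {} (no change)
  #2 pop 1: in={} → {} (no change)
  #3 pop 2: in={} → {0,2} (no change)
  #4 pop 3: in={} → {} (no change)
  #5 pop 4: in={0,2} → {0,2} (was {}); enqueue [0,3]
  #6 pop 5: in={} → {0,2} (was {}); enqueue []
  #7 pop 6: in={} → {} (no change)
  #8 pop 7: in={} → {0,1,2} (was {}); enqueue [4,5,6]
  #9 pop 0: in={0,2} → {2} (was {}); enqueue [1,7]
  #10 pop 3: in={0,2} → {0,2} (was {}); enqueue [2]
  #11 pop 4: in={0,1,2} → {0,2} (no change)
  #12 pop 5: in={0,1,2} → {0,2} (no change)
  #13 pop 6: in={0,1,2} → {} (no change)
  #14 pop 1: in={0,2} → {} (no change)
  #15 pop 7: in={2} → {0,1,2} (no change)
  #16 pop 2: in={0,2} → {0,2} (no change)

Fixpoint:
  val[0] = {2}
  val[1] = {}
  val[2] = {0,2}
  val[3] = {0,2}
  val[4] = {0,2}
  val[5] = {0,2}
  val[6] = {}
  val[7] = {0,1,2}

no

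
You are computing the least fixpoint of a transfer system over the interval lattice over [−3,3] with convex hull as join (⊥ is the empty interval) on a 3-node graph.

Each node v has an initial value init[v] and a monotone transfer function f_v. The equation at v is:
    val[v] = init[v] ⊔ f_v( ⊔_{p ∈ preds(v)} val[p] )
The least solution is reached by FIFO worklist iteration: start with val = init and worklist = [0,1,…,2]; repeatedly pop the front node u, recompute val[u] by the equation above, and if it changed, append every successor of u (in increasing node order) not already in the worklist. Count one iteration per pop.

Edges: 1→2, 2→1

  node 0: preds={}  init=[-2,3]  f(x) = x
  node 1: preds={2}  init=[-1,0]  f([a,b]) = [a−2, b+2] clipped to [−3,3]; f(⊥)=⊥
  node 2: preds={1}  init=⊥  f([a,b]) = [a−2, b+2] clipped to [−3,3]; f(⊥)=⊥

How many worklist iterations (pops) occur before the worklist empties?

6

Worklist (6 pops):
  #1 pop 0: in=⊥ → [-2,3] (no change)
  #2 pop 1: in=⊥ → [-1,0] (no change)
  #3 pop 2: in=[-1,0] → [-3,2] (was ⊥); enqueue [1]
  #4 pop 1: in=[-3,2] → [-3,3] (was [-1,0]); enqueue [2]
  #5 pop 2: in=[-3,3] → [-3,3] (was [-3,2]); enqueue [1]
  #6 pop 1: in=[-3,3] → [-3,3] (no change)

Fixpoint:
  val[0] = [-2,3]
  val[1] = [-3,3]
  val[2] = [-3,3]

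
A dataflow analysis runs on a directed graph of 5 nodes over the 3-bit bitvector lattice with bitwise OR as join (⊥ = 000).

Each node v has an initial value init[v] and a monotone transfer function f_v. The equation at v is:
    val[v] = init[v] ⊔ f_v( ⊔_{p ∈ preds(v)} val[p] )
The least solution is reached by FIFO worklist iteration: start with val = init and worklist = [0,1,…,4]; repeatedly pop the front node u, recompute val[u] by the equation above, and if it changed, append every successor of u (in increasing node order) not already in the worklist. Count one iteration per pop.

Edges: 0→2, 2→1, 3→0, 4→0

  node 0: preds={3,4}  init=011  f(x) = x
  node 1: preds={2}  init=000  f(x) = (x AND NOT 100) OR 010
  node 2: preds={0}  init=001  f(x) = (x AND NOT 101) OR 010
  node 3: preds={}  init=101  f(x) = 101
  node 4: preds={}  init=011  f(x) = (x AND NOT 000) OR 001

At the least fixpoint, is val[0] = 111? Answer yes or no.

Iteration log — 6 steps:
  step 1. node 0  ⊔preds=111  new=111  old=011  +wl: 
  step 2. node 1  ⊔preds=001  new=011  old=000  +wl: 
  step 3. node 2  ⊔preds=111  new=011  old=001  +wl: 1
  step 4. node 3  ⊔preds=000  new=101  stable
  step 5. node 4  ⊔preds=000  new=011  stable
  step 6. node 1  ⊔preds=011  new=011  stable

Least fixpoint reached:
  node 0: 111
  node 1: 011
  node 2: 011
  node 3: 101
  node 4: 011

yes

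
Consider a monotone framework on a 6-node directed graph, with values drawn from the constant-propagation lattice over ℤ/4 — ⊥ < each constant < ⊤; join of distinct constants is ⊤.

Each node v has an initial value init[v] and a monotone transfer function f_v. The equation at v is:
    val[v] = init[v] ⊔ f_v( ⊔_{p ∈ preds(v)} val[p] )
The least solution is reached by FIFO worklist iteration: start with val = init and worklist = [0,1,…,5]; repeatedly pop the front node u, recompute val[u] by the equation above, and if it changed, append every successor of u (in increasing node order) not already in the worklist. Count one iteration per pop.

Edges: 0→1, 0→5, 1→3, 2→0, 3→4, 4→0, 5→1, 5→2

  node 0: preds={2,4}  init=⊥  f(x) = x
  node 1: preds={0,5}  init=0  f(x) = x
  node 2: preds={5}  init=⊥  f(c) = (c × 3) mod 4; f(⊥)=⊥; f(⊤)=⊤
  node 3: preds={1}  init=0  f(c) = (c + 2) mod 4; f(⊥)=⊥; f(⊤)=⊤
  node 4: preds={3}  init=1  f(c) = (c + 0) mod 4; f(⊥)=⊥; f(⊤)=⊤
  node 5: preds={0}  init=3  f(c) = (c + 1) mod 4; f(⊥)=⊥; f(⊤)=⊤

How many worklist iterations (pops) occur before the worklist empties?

Iteration log — 11 steps:
  step 1. node 0  ⊔preds=1  new=1  old=⊥  +wl: 
  step 2. node 1  ⊔preds=⊤  new=⊤  old=0  +wl: 
  step 3. node 2  ⊔preds=3  new=1  old=⊥  +wl: 0
  step 4. node 3  ⊔preds=⊤  new=⊤  old=0  +wl: 
  step 5. node 4  ⊔preds=⊤  new=⊤  old=1  +wl: 
  step 6. node 5  ⊔preds=1  new=⊤  old=3  +wl: 1,2
  step 7. node 0  ⊔preds=⊤  new=⊤  old=1  +wl: 5
  step 8. node 1  ⊔preds=⊤  new=⊤  stable
  step 9. node 2  ⊔preds=⊤  new=⊤  old=1  +wl: 0
  step 10. node 5  ⊔preds=⊤  new=⊤  stable
  step 11. node 0  ⊔preds=⊤  new=⊤  stable

Least fixpoint reached:
  node 0: ⊤
  node 1: ⊤
  node 2: ⊤
  node 3: ⊤
  node 4: ⊤
  node 5: ⊤

11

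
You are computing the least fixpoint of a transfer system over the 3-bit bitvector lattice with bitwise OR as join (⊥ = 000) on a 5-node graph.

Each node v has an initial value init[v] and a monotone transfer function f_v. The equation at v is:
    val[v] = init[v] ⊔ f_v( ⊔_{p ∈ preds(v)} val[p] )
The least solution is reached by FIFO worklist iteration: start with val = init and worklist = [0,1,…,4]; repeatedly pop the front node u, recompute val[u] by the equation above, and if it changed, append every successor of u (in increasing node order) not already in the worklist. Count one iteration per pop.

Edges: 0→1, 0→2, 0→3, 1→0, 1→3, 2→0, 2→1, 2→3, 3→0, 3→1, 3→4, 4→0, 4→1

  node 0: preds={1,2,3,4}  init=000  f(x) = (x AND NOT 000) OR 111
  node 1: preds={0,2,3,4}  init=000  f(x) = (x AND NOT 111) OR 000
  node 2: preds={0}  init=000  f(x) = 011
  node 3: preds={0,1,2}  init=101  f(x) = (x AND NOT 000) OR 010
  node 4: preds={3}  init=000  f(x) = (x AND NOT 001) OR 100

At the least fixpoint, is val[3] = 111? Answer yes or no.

Worklist (7 pops):
  #1 pop 0: in=101 → 111 (was 000); enqueue []
  #2 pop 1: in=111 → 000 (no change)
  #3 pop 2: in=111 → 011 (was 000); enqueue [0,1]
  #4 pop 3: in=111 → 111 (was 101); enqueue []
  #5 pop 4: in=111 → 110 (was 000); enqueue []
  #6 pop 0: in=111 → 111 (no change)
  #7 pop 1: in=111 → 000 (no change)

Fixpoint:
  val[0] = 111
  val[1] = 000
  val[2] = 011
  val[3] = 111
  val[4] = 110

yes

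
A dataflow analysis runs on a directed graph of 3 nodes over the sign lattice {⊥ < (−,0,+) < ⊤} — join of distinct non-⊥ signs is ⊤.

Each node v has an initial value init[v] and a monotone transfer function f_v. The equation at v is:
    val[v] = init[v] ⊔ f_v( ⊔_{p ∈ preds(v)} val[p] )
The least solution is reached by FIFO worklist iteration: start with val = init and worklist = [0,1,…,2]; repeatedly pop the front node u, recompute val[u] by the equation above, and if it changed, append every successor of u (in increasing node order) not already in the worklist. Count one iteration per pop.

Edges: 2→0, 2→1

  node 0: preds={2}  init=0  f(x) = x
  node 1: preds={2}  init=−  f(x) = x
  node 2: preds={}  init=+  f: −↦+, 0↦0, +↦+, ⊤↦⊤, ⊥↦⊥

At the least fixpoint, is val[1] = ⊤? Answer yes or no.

yes

Iteration log — 3 steps:
  step 1. node 0  ⊔preds=+  new=⊤  old=0  +wl: 
  step 2. node 1  ⊔preds=+  new=⊤  old=−  +wl: 
  step 3. node 2  ⊔preds=⊥  new=+  stable

Least fixpoint reached:
  node 0: ⊤
  node 1: ⊤
  node 2: +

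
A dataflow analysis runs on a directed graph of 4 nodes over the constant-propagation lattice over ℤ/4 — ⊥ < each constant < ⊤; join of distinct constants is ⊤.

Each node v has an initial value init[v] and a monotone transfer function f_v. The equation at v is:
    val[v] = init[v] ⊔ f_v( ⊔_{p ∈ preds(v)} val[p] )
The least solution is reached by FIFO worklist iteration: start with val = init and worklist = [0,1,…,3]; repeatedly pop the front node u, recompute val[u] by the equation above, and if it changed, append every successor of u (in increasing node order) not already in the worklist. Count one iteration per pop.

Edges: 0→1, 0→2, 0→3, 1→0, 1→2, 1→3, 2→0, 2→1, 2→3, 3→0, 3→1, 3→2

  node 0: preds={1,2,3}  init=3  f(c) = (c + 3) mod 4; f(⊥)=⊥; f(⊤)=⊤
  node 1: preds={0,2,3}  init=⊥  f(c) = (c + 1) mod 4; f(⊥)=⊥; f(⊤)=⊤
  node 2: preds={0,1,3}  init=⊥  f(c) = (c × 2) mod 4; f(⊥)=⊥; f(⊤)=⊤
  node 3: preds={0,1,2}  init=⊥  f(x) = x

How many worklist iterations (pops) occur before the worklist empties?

9

Worklist (9 pops):
  #1 pop 0: in=⊥ → 3 (no change)
  #2 pop 1: in=3 → 0 (was ⊥); enqueue [0]
  #3 pop 2: in=⊤ → ⊤ (was ⊥); enqueue [1]
  #4 pop 3: in=⊤ → ⊤ (was ⊥); enqueue [2]
  #5 pop 0: in=⊤ → ⊤ (was 3); enqueue [3]
  #6 pop 1: in=⊤ → ⊤ (was 0); enqueue [0]
  #7 pop 2: in=⊤ → ⊤ (no change)
  #8 pop 3: in=⊤ → ⊤ (no change)
  #9 pop 0: in=⊤ → ⊤ (no change)

Fixpoint:
  val[0] = ⊤
  val[1] = ⊤
  val[2] = ⊤
  val[3] = ⊤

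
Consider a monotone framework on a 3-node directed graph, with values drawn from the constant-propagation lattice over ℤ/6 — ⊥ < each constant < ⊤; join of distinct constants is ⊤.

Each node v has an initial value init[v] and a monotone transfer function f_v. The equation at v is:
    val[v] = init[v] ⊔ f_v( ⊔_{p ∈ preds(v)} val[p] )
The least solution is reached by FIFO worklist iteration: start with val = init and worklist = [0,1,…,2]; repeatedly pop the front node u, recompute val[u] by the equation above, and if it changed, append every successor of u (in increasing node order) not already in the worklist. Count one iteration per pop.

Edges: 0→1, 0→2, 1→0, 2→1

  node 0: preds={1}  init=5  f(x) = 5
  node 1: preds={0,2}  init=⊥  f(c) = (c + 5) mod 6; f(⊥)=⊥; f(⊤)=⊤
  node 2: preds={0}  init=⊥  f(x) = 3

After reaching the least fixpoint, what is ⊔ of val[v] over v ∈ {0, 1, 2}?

⊤

Worklist (6 pops):
  #1 pop 0: in=⊥ → 5 (no change)
  #2 pop 1: in=5 → 4 (was ⊥); enqueue [0]
  #3 pop 2: in=5 → 3 (was ⊥); enqueue [1]
  #4 pop 0: in=4 → 5 (no change)
  #5 pop 1: in=⊤ → ⊤ (was 4); enqueue [0]
  #6 pop 0: in=⊤ → 5 (no change)

Fixpoint:
  val[0] = 5
  val[1] = ⊤
  val[2] = 3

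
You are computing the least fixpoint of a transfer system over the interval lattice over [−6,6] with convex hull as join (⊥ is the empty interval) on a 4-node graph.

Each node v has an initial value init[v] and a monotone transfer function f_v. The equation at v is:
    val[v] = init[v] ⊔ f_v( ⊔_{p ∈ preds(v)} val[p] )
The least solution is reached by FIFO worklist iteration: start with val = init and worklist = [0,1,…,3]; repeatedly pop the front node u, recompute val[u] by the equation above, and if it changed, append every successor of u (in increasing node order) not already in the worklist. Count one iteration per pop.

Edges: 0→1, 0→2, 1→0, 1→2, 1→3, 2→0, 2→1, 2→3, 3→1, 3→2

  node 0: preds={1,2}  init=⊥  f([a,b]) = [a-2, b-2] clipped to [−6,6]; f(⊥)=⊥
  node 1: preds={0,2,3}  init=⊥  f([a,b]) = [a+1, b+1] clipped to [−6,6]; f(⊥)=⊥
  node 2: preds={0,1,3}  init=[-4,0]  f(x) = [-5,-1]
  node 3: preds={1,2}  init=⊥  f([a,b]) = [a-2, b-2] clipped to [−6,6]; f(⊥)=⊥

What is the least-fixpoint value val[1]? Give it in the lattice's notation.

[-5,1]

Worklist (7 pops):
  #1 pop 0: in=[-4,0] → [-6,-2] (was ⊥); enqueue []
  #2 pop 1: in=[-6,0] → [-5,1] (was ⊥); enqueue [0]
  #3 pop 2: in=[-6,1] → [-5,0] (was [-4,0]); enqueue [1]
  #4 pop 3: in=[-5,1] → [-6,-1] (was ⊥); enqueue [2]
  #5 pop 0: in=[-5,1] → [-6,-1] (was [-6,-2]); enqueue []
  #6 pop 1: in=[-6,0] → [-5,1] (no change)
  #7 pop 2: in=[-6,1] → [-5,0] (no change)

Fixpoint:
  val[0] = [-6,-1]
  val[1] = [-5,1]
  val[2] = [-5,0]
  val[3] = [-6,-1]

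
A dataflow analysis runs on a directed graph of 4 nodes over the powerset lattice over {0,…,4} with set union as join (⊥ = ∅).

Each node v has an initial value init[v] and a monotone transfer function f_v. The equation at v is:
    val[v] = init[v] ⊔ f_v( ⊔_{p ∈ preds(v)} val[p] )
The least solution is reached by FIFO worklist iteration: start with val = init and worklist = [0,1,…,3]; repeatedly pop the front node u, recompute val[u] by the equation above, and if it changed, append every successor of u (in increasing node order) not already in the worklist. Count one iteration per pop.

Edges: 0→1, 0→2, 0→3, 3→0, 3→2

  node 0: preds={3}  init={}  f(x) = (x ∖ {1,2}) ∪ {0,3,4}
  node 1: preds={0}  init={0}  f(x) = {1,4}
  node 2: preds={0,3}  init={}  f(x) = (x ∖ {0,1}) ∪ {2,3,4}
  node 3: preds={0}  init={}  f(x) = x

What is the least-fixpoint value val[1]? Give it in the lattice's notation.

{0,1,4}

Trace (6 dequeues):
  [1] u=0 | in {} | out {0,3,4} | prev {} | push {}
  [2] u=1 | in {0,3,4} | out {0,1,4} | prev {0} | push {}
  [3] u=2 | in {0,3,4} | out {2,3,4} | prev {} | push {}
  [4] u=3 | in {0,3,4} | out {0,3,4} | prev {} | push {0,2}
  [5] u=0 | in {0,3,4} | out {0,3,4} | ==
  [6] u=2 | in {0,3,4} | out {2,3,4} | ==

Converged values:
  [0] {0,3,4}
  [1] {0,1,4}
  [2] {2,3,4}
  [3] {0,3,4}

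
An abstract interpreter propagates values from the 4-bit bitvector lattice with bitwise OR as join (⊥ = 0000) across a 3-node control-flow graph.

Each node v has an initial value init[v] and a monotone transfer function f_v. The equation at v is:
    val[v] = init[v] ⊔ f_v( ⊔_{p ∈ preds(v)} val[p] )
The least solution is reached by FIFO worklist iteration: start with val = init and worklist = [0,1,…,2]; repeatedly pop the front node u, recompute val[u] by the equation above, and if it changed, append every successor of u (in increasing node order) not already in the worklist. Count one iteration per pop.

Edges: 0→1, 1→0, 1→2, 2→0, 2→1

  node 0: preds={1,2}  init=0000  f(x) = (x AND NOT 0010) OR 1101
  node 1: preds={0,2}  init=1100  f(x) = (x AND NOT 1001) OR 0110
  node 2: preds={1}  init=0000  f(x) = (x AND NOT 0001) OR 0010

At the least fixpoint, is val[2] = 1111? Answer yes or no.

Iteration log — 5 steps:
  step 1. node 0  ⊔preds=1100  new=1101  old=0000  +wl: 
  step 2. node 1  ⊔preds=1101  new=1110  old=1100  +wl: 0
  step 3. node 2  ⊔preds=1110  new=1110  old=0000  +wl: 1
  step 4. node 0  ⊔preds=1110  new=1101  stable
  step 5. node 1  ⊔preds=1111  new=1110  stable

Least fixpoint reached:
  node 0: 1101
  node 1: 1110
  node 2: 1110

no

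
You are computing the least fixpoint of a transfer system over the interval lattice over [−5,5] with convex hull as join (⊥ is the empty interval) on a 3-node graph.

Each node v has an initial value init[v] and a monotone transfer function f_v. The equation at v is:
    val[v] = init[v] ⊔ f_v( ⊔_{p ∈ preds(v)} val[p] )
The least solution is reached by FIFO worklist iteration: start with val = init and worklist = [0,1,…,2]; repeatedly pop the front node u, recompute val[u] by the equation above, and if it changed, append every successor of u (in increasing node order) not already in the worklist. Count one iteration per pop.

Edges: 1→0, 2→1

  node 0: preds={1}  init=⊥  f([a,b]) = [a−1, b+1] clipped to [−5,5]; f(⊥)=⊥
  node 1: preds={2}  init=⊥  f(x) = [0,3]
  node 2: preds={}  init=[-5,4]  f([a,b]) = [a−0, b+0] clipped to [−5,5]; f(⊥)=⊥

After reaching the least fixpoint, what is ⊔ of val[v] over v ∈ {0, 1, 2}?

[-5,4]

Worklist (4 pops):
  #1 pop 0: in=⊥ → ⊥ (no change)
  #2 pop 1: in=[-5,4] → [0,3] (was ⊥); enqueue [0]
  #3 pop 2: in=⊥ → [-5,4] (no change)
  #4 pop 0: in=[0,3] → [-1,4] (was ⊥); enqueue []

Fixpoint:
  val[0] = [-1,4]
  val[1] = [0,3]
  val[2] = [-5,4]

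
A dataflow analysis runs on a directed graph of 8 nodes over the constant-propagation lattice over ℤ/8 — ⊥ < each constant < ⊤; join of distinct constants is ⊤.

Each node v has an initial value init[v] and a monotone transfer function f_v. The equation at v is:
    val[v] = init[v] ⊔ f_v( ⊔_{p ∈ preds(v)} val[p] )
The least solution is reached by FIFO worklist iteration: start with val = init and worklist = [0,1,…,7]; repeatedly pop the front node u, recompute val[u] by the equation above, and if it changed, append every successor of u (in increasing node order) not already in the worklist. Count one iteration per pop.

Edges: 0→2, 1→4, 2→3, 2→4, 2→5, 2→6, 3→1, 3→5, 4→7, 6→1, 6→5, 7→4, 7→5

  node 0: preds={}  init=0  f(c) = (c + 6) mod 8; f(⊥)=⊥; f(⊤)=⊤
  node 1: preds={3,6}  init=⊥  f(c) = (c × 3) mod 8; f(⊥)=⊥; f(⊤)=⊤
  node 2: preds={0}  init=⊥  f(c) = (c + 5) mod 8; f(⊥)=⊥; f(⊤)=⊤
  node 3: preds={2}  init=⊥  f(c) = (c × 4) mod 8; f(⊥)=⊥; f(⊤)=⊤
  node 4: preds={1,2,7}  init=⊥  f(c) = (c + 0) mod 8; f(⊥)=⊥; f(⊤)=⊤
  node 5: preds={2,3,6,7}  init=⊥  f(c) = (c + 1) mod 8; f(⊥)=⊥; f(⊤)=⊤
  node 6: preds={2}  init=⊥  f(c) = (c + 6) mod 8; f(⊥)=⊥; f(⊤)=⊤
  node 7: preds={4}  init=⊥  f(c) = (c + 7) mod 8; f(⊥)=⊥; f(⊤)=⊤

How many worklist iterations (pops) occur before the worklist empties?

Iteration log — 14 steps:
  step 1. node 0  ⊔preds=⊥  new=0  stable
  step 2. node 1  ⊔preds=⊥  new=⊥  stable
  step 3. node 2  ⊔preds=0  new=5  old=⊥  +wl: 
  step 4. node 3  ⊔preds=5  new=4  old=⊥  +wl: 1
  step 5. node 4  ⊔preds=5  new=5  old=⊥  +wl: 
  step 6. node 5  ⊔preds=⊤  new=⊤  old=⊥  +wl: 
  step 7. node 6  ⊔preds=5  new=3  old=⊥  +wl: 5
  step 8. node 7  ⊔preds=5  new=4  old=⊥  +wl: 4
  step 9. node 1  ⊔preds=⊤  new=⊤  old=⊥  +wl: 
  step 10. node 5  ⊔preds=⊤  new=⊤  stable
  step 11. node 4  ⊔preds=⊤  new=⊤  old=5  +wl: 7
  step 12. node 7  ⊔preds=⊤  new=⊤  old=4  +wl: 4,5
  step 13. node 4  ⊔preds=⊤  new=⊤  stable
  step 14. node 5  ⊔preds=⊤  new=⊤  stable

Least fixpoint reached:
  node 0: 0
  node 1: ⊤
  node 2: 5
  node 3: 4
  node 4: ⊤
  node 5: ⊤
  node 6: 3
  node 7: ⊤

14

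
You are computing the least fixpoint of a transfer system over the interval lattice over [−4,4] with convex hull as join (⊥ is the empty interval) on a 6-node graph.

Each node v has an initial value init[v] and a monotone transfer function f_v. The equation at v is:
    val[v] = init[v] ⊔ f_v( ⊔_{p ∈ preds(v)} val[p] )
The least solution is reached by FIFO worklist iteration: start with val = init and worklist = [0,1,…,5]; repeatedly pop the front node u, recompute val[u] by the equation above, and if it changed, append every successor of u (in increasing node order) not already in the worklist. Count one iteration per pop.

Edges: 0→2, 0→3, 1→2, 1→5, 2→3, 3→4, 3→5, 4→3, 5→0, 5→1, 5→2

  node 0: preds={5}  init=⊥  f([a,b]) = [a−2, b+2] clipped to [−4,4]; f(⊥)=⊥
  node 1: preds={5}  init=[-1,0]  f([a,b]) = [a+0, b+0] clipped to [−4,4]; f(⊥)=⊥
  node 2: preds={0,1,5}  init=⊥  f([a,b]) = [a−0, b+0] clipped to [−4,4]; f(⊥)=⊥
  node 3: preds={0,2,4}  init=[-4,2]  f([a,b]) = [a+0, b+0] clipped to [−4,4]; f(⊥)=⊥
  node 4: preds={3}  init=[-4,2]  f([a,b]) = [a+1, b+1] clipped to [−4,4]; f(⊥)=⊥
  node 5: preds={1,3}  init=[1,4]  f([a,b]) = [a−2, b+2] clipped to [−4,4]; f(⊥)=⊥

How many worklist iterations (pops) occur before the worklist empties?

Iteration log — 12 steps:
  step 1. node 0  ⊔preds=[1,4]  new=[-1,4]  old=⊥  +wl: 
  step 2. node 1  ⊔preds=[1,4]  new=[-1,4]  old=[-1,0]  +wl: 
  step 3. node 2  ⊔preds=[-1,4]  new=[-1,4]  old=⊥  +wl: 
  step 4. node 3  ⊔preds=[-4,4]  new=[-4,4]  old=[-4,2]  +wl: 
  step 5. node 4  ⊔preds=[-4,4]  new=[-4,4]  old=[-4,2]  +wl: 3
  step 6. node 5  ⊔preds=[-4,4]  new=[-4,4]  old=[1,4]  +wl: 0,1,2
  step 7. node 3  ⊔preds=[-4,4]  new=[-4,4]  stable
  step 8. node 0  ⊔preds=[-4,4]  new=[-4,4]  old=[-1,4]  +wl: 3
  step 9. node 1  ⊔preds=[-4,4]  new=[-4,4]  old=[-1,4]  +wl: 5
  step 10. node 2  ⊔preds=[-4,4]  new=[-4,4]  old=[-1,4]  +wl: 
  step 11. node 3  ⊔preds=[-4,4]  new=[-4,4]  stable
  step 12. node 5  ⊔preds=[-4,4]  new=[-4,4]  stable

Least fixpoint reached:
  node 0: [-4,4]
  node 1: [-4,4]
  node 2: [-4,4]
  node 3: [-4,4]
  node 4: [-4,4]
  node 5: [-4,4]

12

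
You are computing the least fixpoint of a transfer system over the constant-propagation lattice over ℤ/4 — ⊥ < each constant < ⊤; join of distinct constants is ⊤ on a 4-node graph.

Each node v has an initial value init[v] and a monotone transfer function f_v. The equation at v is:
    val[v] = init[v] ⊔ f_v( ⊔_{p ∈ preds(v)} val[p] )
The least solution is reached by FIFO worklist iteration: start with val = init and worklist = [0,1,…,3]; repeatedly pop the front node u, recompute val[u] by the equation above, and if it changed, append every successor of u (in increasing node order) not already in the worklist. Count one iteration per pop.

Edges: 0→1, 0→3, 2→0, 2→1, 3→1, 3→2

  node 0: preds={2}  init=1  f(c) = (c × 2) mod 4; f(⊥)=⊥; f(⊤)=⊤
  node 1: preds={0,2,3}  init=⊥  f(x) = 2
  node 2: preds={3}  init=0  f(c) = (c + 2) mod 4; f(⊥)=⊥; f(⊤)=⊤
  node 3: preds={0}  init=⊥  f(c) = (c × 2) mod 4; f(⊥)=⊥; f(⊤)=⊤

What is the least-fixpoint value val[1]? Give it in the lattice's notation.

2

Worklist (8 pops):
  #1 pop 0: in=0 → ⊤ (was 1); enqueue []
  #2 pop 1: in=⊤ → 2 (was ⊥); enqueue []
  #3 pop 2: in=⊥ → 0 (no change)
  #4 pop 3: in=⊤ → ⊤ (was ⊥); enqueue [1,2]
  #5 pop 1: in=⊤ → 2 (no change)
  #6 pop 2: in=⊤ → ⊤ (was 0); enqueue [0,1]
  #7 pop 0: in=⊤ → ⊤ (no change)
  #8 pop 1: in=⊤ → 2 (no change)

Fixpoint:
  val[0] = ⊤
  val[1] = 2
  val[2] = ⊤
  val[3] = ⊤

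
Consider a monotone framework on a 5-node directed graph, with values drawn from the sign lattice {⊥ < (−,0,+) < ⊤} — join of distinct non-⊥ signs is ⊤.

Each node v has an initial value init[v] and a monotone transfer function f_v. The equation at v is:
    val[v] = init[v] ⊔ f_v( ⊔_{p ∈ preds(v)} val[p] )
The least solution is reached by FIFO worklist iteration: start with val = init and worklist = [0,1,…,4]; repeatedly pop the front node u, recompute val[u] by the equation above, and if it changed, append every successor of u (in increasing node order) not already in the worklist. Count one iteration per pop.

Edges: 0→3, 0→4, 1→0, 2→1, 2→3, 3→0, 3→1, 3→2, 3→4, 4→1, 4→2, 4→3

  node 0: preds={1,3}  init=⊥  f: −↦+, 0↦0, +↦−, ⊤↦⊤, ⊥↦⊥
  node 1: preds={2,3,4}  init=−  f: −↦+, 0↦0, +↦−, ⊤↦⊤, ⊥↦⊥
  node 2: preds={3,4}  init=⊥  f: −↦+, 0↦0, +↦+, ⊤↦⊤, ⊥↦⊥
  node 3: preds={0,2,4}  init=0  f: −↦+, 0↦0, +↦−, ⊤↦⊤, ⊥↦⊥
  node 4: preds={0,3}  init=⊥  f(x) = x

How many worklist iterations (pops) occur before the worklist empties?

Iteration log — 10 steps:
  step 1. node 0  ⊔preds=⊤  new=⊤  old=⊥  +wl: 
  step 2. node 1  ⊔preds=0  new=⊤  old=−  +wl: 0
  step 3. node 2  ⊔preds=0  new=0  old=⊥  +wl: 1
  step 4. node 3  ⊔preds=⊤  new=⊤  old=0  +wl: 2
  step 5. node 4  ⊔preds=⊤  new=⊤  old=⊥  +wl: 3
  step 6. node 0  ⊔preds=⊤  new=⊤  stable
  step 7. node 1  ⊔preds=⊤  new=⊤  stable
  step 8. node 2  ⊔preds=⊤  new=⊤  old=0  +wl: 1
  step 9. node 3  ⊔preds=⊤  new=⊤  stable
  step 10. node 1  ⊔preds=⊤  new=⊤  stable

Least fixpoint reached:
  node 0: ⊤
  node 1: ⊤
  node 2: ⊤
  node 3: ⊤
  node 4: ⊤

10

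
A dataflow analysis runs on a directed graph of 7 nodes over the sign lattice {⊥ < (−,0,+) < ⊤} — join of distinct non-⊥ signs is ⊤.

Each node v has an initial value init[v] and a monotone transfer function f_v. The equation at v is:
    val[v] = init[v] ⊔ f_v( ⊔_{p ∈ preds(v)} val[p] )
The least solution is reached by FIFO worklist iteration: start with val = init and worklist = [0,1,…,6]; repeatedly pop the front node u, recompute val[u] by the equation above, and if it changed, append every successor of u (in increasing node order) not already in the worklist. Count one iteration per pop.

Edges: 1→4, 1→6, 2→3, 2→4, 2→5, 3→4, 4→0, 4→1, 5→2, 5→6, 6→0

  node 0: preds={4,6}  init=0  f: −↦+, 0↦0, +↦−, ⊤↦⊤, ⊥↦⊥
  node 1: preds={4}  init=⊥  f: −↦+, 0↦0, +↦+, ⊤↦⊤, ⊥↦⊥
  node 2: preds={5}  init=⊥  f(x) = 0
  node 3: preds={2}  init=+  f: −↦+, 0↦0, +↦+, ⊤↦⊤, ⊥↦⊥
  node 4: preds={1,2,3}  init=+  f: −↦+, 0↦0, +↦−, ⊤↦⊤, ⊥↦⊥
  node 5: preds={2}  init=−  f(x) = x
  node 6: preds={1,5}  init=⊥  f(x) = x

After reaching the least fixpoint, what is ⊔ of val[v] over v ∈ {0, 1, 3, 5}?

Trace (12 dequeues):
  [1] u=0 | in + | out ⊤ | prev 0 | push {}
  [2] u=1 | in + | out + | prev ⊥ | push {}
  [3] u=2 | in − | out 0 | prev ⊥ | push {}
  [4] u=3 | in 0 | out ⊤ | prev + | push {}
  [5] u=4 | in ⊤ | out ⊤ | prev + | push {0,1}
  [6] u=5 | in 0 | out ⊤ | prev − | push {2}
  [7] u=6 | in ⊤ | out ⊤ | prev ⊥ | push {}
  [8] u=0 | in ⊤ | out ⊤ | ==
  [9] u=1 | in ⊤ | out ⊤ | prev + | push {4,6}
  [10] u=2 | in ⊤ | out 0 | ==
  [11] u=4 | in ⊤ | out ⊤ | ==
  [12] u=6 | in ⊤ | out ⊤ | ==

Converged values:
  [0] ⊤
  [1] ⊤
  [2] 0
  [3] ⊤
  [4] ⊤
  [5] ⊤
  [6] ⊤

⊤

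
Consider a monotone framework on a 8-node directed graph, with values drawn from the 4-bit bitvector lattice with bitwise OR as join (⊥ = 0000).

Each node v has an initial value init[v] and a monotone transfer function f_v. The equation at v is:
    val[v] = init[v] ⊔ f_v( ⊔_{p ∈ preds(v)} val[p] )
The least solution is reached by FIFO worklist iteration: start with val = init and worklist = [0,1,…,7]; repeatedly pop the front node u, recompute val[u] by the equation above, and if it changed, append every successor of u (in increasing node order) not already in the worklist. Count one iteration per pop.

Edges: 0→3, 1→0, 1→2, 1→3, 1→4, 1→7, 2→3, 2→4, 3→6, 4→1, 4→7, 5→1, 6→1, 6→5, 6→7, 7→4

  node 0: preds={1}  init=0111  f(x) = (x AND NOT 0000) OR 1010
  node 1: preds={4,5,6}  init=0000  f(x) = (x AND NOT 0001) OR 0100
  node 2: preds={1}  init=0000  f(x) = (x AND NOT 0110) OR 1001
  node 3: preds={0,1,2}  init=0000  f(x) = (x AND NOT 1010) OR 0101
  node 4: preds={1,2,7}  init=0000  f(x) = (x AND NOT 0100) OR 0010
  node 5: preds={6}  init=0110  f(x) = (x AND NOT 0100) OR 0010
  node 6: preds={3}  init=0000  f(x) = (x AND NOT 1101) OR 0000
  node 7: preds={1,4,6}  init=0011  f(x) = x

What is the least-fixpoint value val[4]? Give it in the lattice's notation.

1011

Iteration log — 15 steps:
  step 1. node 0  ⊔preds=0000  new=1111  old=0111  +wl: 
  step 2. node 1  ⊔preds=0110  new=0110  old=0000  +wl: 0
  step 3. node 2  ⊔preds=0110  new=1001  old=0000  +wl: 
  step 4. node 3  ⊔preds=1111  new=0101  old=0000  +wl: 
  step 5. node 4  ⊔preds=1111  new=1011  old=0000  +wl: 1
  step 6. node 5  ⊔preds=0000  new=0110  stable
  step 7. node 6  ⊔preds=0101  new=0000  stable
  step 8. node 7  ⊔preds=1111  new=1111  old=0011  +wl: 4
  step 9. node 0  ⊔preds=0110  new=1111  stable
  step 10. node 1  ⊔preds=1111  new=1110  old=0110  +wl: 0,2,3,7
  step 11. node 4  ⊔preds=1111  new=1011  stable
  step 12. node 0  ⊔preds=1110  new=1111  stable
  step 13. node 2  ⊔preds=1110  new=1001  stable
  step 14. node 3  ⊔preds=1111  new=0101  stable
  step 15. node 7  ⊔preds=1111  new=1111  stable

Least fixpoint reached:
  node 0: 1111
  node 1: 1110
  node 2: 1001
  node 3: 0101
  node 4: 1011
  node 5: 0110
  node 6: 0000
  node 7: 1111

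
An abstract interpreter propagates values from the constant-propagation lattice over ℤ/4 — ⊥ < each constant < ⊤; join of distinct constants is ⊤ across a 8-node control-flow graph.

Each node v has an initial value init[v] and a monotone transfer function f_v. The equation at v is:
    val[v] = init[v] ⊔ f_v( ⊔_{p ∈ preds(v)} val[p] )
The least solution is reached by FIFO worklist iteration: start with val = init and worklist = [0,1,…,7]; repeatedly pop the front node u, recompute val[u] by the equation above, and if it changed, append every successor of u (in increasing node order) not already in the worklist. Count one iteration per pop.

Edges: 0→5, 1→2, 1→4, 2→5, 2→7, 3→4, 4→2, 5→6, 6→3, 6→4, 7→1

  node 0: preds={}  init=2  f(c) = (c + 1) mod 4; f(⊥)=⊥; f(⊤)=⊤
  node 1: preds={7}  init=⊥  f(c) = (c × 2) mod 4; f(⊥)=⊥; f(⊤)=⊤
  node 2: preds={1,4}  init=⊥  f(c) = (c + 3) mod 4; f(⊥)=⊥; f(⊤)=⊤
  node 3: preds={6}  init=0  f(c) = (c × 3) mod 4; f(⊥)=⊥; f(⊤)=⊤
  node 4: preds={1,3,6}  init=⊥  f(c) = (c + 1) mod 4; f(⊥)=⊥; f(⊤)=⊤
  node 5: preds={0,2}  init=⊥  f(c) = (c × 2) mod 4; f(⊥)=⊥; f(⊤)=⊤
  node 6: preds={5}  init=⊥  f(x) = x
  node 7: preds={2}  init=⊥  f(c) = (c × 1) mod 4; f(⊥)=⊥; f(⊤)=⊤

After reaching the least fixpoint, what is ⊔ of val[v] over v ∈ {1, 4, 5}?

Iteration log — 23 steps:
  step 1. node 0  ⊔preds=⊥  new=2  stable
  step 2. node 1  ⊔preds=⊥  new=⊥  stable
  step 3. node 2  ⊔preds=⊥  new=⊥  stable
  step 4. node 3  ⊔preds=⊥  new=0  stable
  step 5. node 4  ⊔preds=0  new=1  old=⊥  +wl: 2
  step 6. node 5  ⊔preds=2  new=0  old=⊥  +wl: 
  step 7. node 6  ⊔preds=0  new=0  old=⊥  +wl: 3,4
  step 8. node 7  ⊔preds=⊥  new=⊥  stable
  step 9. node 2  ⊔preds=1  new=0  old=⊥  +wl: 5,7
  step 10. node 3  ⊔preds=0  new=0  stable
  step 11. node 4  ⊔preds=0  new=1  stable
  step 12. node 5  ⊔preds=⊤  new=⊤  old=0  +wl: 6
  step 13. node 7  ⊔preds=0  new=0  old=⊥  +wl: 1
  step 14. node 6  ⊔preds=⊤  new=⊤  old=0  +wl: 3,4
  step 15. node 1  ⊔preds=0  new=0  old=⊥  +wl: 2
  step 16. node 3  ⊔preds=⊤  new=⊤  old=0  +wl: 
  step 17. node 4  ⊔preds=⊤  new=⊤  old=1  +wl: 
  step 18. node 2  ⊔preds=⊤  new=⊤  old=0  +wl: 5,7
  step 19. node 5  ⊔preds=⊤  new=⊤  stable
  step 20. node 7  ⊔preds=⊤  new=⊤  old=0  +wl: 1
  step 21. node 1  ⊔preds=⊤  new=⊤  old=0  +wl: 2,4
  step 22. node 2  ⊔preds=⊤  new=⊤  stable
  step 23. node 4  ⊔preds=⊤  new=⊤  stable

Least fixpoint reached:
  node 0: 2
  node 1: ⊤
  node 2: ⊤
  node 3: ⊤
  node 4: ⊤
  node 5: ⊤
  node 6: ⊤
  node 7: ⊤

⊤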